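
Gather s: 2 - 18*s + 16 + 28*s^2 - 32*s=28*s^2 - 50*s + 18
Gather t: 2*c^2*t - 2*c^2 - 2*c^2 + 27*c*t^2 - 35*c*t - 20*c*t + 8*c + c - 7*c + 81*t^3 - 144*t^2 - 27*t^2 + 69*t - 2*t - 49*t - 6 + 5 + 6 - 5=-4*c^2 + 2*c + 81*t^3 + t^2*(27*c - 171) + t*(2*c^2 - 55*c + 18)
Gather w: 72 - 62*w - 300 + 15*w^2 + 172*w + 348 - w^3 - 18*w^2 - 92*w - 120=-w^3 - 3*w^2 + 18*w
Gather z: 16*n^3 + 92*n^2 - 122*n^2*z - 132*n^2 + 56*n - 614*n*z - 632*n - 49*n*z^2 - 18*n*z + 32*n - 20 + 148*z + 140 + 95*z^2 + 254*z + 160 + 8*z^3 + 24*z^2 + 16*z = 16*n^3 - 40*n^2 - 544*n + 8*z^3 + z^2*(119 - 49*n) + z*(-122*n^2 - 632*n + 418) + 280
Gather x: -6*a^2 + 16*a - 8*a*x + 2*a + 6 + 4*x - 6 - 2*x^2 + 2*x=-6*a^2 + 18*a - 2*x^2 + x*(6 - 8*a)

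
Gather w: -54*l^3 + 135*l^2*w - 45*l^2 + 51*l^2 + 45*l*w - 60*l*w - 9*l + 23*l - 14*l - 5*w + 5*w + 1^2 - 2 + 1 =-54*l^3 + 6*l^2 + w*(135*l^2 - 15*l)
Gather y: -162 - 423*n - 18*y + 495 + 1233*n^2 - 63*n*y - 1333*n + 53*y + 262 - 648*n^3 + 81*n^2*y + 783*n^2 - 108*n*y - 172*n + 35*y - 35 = -648*n^3 + 2016*n^2 - 1928*n + y*(81*n^2 - 171*n + 70) + 560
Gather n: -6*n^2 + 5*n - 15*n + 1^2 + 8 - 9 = -6*n^2 - 10*n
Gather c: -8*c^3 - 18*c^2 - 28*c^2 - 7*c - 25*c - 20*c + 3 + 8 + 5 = -8*c^3 - 46*c^2 - 52*c + 16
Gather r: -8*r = -8*r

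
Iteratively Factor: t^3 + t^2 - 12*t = (t - 3)*(t^2 + 4*t) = (t - 3)*(t + 4)*(t)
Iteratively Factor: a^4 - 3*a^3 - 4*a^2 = (a - 4)*(a^3 + a^2) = a*(a - 4)*(a^2 + a) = a*(a - 4)*(a + 1)*(a)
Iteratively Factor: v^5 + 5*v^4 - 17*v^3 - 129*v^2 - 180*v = (v)*(v^4 + 5*v^3 - 17*v^2 - 129*v - 180) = v*(v + 4)*(v^3 + v^2 - 21*v - 45) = v*(v + 3)*(v + 4)*(v^2 - 2*v - 15) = v*(v - 5)*(v + 3)*(v + 4)*(v + 3)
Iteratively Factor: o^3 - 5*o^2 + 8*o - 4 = (o - 1)*(o^2 - 4*o + 4) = (o - 2)*(o - 1)*(o - 2)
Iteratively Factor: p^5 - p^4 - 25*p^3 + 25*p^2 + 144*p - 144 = (p - 3)*(p^4 + 2*p^3 - 19*p^2 - 32*p + 48) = (p - 3)*(p - 1)*(p^3 + 3*p^2 - 16*p - 48) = (p - 3)*(p - 1)*(p + 4)*(p^2 - p - 12) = (p - 4)*(p - 3)*(p - 1)*(p + 4)*(p + 3)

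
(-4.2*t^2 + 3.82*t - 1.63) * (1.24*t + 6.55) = -5.208*t^3 - 22.7732*t^2 + 22.9998*t - 10.6765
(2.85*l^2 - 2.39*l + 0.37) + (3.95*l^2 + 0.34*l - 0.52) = 6.8*l^2 - 2.05*l - 0.15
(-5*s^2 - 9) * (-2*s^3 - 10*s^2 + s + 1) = 10*s^5 + 50*s^4 + 13*s^3 + 85*s^2 - 9*s - 9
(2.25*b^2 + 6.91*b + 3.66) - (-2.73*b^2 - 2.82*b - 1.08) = 4.98*b^2 + 9.73*b + 4.74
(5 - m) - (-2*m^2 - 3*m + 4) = 2*m^2 + 2*m + 1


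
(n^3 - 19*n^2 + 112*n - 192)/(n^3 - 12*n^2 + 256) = (n - 3)/(n + 4)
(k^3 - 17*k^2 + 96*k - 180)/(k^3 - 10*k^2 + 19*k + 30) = (k - 6)/(k + 1)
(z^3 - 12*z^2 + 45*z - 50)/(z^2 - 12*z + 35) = (z^2 - 7*z + 10)/(z - 7)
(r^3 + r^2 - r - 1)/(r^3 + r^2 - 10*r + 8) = (r^2 + 2*r + 1)/(r^2 + 2*r - 8)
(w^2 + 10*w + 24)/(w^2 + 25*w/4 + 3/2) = 4*(w + 4)/(4*w + 1)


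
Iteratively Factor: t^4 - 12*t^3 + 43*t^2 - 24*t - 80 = (t - 4)*(t^3 - 8*t^2 + 11*t + 20) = (t - 4)^2*(t^2 - 4*t - 5) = (t - 4)^2*(t + 1)*(t - 5)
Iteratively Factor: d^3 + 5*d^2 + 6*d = (d)*(d^2 + 5*d + 6) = d*(d + 2)*(d + 3)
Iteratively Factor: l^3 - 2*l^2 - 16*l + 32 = (l - 4)*(l^2 + 2*l - 8) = (l - 4)*(l - 2)*(l + 4)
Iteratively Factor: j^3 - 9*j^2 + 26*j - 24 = (j - 4)*(j^2 - 5*j + 6) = (j - 4)*(j - 3)*(j - 2)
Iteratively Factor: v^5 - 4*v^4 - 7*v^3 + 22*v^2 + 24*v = (v - 3)*(v^4 - v^3 - 10*v^2 - 8*v) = (v - 3)*(v + 1)*(v^3 - 2*v^2 - 8*v) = (v - 3)*(v + 1)*(v + 2)*(v^2 - 4*v) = v*(v - 3)*(v + 1)*(v + 2)*(v - 4)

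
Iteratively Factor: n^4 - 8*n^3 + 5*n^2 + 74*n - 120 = (n - 4)*(n^3 - 4*n^2 - 11*n + 30) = (n - 4)*(n + 3)*(n^2 - 7*n + 10) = (n - 5)*(n - 4)*(n + 3)*(n - 2)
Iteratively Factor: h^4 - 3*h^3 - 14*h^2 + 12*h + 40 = (h - 2)*(h^3 - h^2 - 16*h - 20) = (h - 2)*(h + 2)*(h^2 - 3*h - 10) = (h - 2)*(h + 2)^2*(h - 5)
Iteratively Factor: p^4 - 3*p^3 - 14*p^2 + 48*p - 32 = (p - 4)*(p^3 + p^2 - 10*p + 8) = (p - 4)*(p - 2)*(p^2 + 3*p - 4) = (p - 4)*(p - 2)*(p - 1)*(p + 4)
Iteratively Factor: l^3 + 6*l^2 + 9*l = (l + 3)*(l^2 + 3*l) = l*(l + 3)*(l + 3)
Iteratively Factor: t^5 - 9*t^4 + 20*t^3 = (t)*(t^4 - 9*t^3 + 20*t^2) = t*(t - 4)*(t^3 - 5*t^2) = t*(t - 5)*(t - 4)*(t^2) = t^2*(t - 5)*(t - 4)*(t)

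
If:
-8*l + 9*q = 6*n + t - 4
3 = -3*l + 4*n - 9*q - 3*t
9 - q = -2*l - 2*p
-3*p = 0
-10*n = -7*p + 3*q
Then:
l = -664/107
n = 219/214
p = 0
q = -365/107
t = 1798/107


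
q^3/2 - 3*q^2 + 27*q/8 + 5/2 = (q/2 + 1/4)*(q - 4)*(q - 5/2)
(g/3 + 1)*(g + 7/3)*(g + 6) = g^3/3 + 34*g^2/9 + 13*g + 14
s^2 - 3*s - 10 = (s - 5)*(s + 2)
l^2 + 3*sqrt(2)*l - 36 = (l - 3*sqrt(2))*(l + 6*sqrt(2))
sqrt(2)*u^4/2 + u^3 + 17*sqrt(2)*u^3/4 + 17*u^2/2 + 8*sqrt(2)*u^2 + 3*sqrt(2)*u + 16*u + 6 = (u + 1/2)*(u + 2)*(u + 6)*(sqrt(2)*u/2 + 1)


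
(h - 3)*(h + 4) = h^2 + h - 12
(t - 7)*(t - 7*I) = t^2 - 7*t - 7*I*t + 49*I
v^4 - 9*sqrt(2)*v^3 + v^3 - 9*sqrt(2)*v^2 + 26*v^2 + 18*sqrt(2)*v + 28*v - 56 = (v - 1)*(v + 2)*(v - 7*sqrt(2))*(v - 2*sqrt(2))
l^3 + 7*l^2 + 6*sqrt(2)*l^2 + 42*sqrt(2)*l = l*(l + 7)*(l + 6*sqrt(2))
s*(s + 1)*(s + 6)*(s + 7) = s^4 + 14*s^3 + 55*s^2 + 42*s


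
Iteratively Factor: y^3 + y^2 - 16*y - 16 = (y + 1)*(y^2 - 16) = (y + 1)*(y + 4)*(y - 4)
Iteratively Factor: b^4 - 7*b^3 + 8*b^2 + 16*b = (b - 4)*(b^3 - 3*b^2 - 4*b) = b*(b - 4)*(b^2 - 3*b - 4) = b*(b - 4)^2*(b + 1)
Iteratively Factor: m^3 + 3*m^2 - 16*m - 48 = (m + 4)*(m^2 - m - 12) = (m + 3)*(m + 4)*(m - 4)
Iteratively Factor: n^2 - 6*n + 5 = (n - 5)*(n - 1)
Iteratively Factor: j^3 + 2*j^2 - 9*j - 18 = (j + 2)*(j^2 - 9) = (j - 3)*(j + 2)*(j + 3)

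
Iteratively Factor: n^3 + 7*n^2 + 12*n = (n)*(n^2 + 7*n + 12) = n*(n + 4)*(n + 3)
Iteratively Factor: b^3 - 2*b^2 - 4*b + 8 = (b + 2)*(b^2 - 4*b + 4) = (b - 2)*(b + 2)*(b - 2)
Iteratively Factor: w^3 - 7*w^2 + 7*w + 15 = (w - 3)*(w^2 - 4*w - 5) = (w - 5)*(w - 3)*(w + 1)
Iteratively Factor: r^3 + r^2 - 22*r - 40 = (r - 5)*(r^2 + 6*r + 8) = (r - 5)*(r + 4)*(r + 2)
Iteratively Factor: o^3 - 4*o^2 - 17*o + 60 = (o - 5)*(o^2 + o - 12) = (o - 5)*(o + 4)*(o - 3)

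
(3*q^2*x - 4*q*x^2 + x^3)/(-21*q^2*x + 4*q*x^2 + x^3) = (-q + x)/(7*q + x)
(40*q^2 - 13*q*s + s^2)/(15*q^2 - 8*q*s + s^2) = (8*q - s)/(3*q - s)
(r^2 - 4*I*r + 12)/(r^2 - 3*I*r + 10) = (r - 6*I)/(r - 5*I)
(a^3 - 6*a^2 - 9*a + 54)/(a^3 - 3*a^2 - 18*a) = (a - 3)/a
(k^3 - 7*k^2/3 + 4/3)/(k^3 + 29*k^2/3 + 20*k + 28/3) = (k^2 - 3*k + 2)/(k^2 + 9*k + 14)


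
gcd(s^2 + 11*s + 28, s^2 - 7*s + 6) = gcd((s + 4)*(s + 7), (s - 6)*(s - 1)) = 1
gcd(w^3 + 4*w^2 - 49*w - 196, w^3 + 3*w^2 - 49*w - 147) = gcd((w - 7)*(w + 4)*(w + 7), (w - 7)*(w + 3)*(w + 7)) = w^2 - 49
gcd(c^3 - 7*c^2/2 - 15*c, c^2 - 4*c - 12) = c - 6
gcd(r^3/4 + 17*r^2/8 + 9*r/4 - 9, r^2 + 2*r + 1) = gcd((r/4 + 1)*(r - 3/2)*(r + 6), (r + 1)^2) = 1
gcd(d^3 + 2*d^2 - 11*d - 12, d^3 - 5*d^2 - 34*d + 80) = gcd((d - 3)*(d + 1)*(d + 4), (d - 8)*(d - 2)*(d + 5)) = 1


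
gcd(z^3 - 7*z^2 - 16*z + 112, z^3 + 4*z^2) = z + 4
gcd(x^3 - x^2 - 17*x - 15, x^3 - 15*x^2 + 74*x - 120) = x - 5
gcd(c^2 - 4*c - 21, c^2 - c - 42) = c - 7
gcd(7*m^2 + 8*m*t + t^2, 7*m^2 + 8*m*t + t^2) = 7*m^2 + 8*m*t + t^2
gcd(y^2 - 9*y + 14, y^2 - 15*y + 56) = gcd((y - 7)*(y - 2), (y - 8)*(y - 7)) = y - 7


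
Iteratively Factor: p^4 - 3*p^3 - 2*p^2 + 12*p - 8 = (p - 2)*(p^3 - p^2 - 4*p + 4) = (p - 2)*(p - 1)*(p^2 - 4) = (p - 2)*(p - 1)*(p + 2)*(p - 2)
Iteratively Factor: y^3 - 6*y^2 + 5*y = (y - 5)*(y^2 - y) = y*(y - 5)*(y - 1)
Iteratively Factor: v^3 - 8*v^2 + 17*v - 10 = (v - 1)*(v^2 - 7*v + 10) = (v - 2)*(v - 1)*(v - 5)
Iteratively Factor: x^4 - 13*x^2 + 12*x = (x - 3)*(x^3 + 3*x^2 - 4*x) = (x - 3)*(x - 1)*(x^2 + 4*x) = (x - 3)*(x - 1)*(x + 4)*(x)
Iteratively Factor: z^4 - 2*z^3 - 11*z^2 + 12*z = (z - 4)*(z^3 + 2*z^2 - 3*z) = (z - 4)*(z - 1)*(z^2 + 3*z) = (z - 4)*(z - 1)*(z + 3)*(z)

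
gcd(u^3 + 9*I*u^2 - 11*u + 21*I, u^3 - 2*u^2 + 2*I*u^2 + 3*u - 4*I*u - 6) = u^2 + 2*I*u + 3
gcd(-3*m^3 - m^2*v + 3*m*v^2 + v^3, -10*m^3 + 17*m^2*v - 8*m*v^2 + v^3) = -m + v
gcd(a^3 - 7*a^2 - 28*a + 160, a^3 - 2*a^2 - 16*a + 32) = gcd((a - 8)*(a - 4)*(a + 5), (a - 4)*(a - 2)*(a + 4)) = a - 4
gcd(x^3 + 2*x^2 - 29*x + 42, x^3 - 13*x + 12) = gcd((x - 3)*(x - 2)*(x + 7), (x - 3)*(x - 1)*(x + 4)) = x - 3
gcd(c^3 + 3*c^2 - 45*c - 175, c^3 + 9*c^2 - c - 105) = c + 5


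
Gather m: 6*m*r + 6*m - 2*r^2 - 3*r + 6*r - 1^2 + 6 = m*(6*r + 6) - 2*r^2 + 3*r + 5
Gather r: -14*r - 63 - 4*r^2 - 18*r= -4*r^2 - 32*r - 63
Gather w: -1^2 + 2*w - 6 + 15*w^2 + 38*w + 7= 15*w^2 + 40*w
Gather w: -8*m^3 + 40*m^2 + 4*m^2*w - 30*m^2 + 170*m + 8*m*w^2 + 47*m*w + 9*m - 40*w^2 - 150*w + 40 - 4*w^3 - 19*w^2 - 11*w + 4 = -8*m^3 + 10*m^2 + 179*m - 4*w^3 + w^2*(8*m - 59) + w*(4*m^2 + 47*m - 161) + 44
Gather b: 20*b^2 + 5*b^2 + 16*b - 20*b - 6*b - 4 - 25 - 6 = 25*b^2 - 10*b - 35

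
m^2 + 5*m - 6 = (m - 1)*(m + 6)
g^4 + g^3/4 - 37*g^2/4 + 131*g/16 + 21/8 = (g - 2)*(g - 3/2)*(g + 1/4)*(g + 7/2)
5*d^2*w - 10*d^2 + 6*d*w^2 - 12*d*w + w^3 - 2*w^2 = (d + w)*(5*d + w)*(w - 2)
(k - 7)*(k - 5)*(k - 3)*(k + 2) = k^4 - 13*k^3 + 41*k^2 + 37*k - 210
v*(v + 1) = v^2 + v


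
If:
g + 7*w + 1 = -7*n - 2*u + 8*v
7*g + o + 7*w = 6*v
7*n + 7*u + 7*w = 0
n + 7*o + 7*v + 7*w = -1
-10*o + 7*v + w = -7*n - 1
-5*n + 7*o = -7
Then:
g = 27382/399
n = 1303/19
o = 6382/133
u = -479/399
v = 3772/399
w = -26884/399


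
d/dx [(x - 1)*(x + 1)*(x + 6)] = 3*x^2 + 12*x - 1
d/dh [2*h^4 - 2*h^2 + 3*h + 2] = 8*h^3 - 4*h + 3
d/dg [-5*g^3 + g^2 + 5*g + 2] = -15*g^2 + 2*g + 5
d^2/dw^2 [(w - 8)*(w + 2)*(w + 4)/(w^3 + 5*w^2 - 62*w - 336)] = 2*(-7*w^3 - 102*w^2 - 444*w - 496)/(w^6 + 39*w^5 + 633*w^4 + 5473*w^3 + 26586*w^2 + 68796*w + 74088)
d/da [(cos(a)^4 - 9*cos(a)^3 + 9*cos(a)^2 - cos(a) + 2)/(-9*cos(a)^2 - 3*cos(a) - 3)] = (6*cos(a)^5 - 24*cos(a)^4 - 14*cos(a)^3 - 15*cos(a)^2 + 6*cos(a) - 3)*sin(a)/(3*(-3*sin(a)^2 + cos(a) + 4)^2)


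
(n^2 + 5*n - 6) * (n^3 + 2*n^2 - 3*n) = n^5 + 7*n^4 + n^3 - 27*n^2 + 18*n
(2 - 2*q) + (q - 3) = -q - 1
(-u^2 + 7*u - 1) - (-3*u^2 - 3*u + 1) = 2*u^2 + 10*u - 2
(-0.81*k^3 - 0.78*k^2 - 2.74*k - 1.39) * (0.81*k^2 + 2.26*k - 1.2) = -0.6561*k^5 - 2.4624*k^4 - 3.0102*k^3 - 6.3823*k^2 + 0.146600000000001*k + 1.668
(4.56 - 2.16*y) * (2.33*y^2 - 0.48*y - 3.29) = -5.0328*y^3 + 11.6616*y^2 + 4.9176*y - 15.0024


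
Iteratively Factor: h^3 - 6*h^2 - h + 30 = (h + 2)*(h^2 - 8*h + 15) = (h - 3)*(h + 2)*(h - 5)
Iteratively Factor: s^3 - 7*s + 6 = (s - 1)*(s^2 + s - 6) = (s - 1)*(s + 3)*(s - 2)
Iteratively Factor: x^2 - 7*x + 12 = (x - 4)*(x - 3)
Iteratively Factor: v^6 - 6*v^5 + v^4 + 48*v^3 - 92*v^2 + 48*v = (v)*(v^5 - 6*v^4 + v^3 + 48*v^2 - 92*v + 48) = v*(v - 2)*(v^4 - 4*v^3 - 7*v^2 + 34*v - 24) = v*(v - 2)*(v - 1)*(v^3 - 3*v^2 - 10*v + 24) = v*(v - 4)*(v - 2)*(v - 1)*(v^2 + v - 6) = v*(v - 4)*(v - 2)^2*(v - 1)*(v + 3)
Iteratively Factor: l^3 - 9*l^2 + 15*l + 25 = (l - 5)*(l^2 - 4*l - 5) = (l - 5)^2*(l + 1)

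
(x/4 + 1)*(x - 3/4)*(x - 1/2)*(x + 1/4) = x^4/4 + 3*x^3/4 - 63*x^2/64 + 11*x/128 + 3/32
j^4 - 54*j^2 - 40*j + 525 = (j - 7)*(j - 3)*(j + 5)^2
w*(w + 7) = w^2 + 7*w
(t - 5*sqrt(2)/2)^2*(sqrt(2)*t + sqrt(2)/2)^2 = 2*t^4 - 10*sqrt(2)*t^3 + 2*t^3 - 10*sqrt(2)*t^2 + 51*t^2/2 - 5*sqrt(2)*t/2 + 25*t + 25/4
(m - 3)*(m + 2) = m^2 - m - 6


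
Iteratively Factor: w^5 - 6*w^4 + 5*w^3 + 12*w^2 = (w - 4)*(w^4 - 2*w^3 - 3*w^2) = (w - 4)*(w + 1)*(w^3 - 3*w^2) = w*(w - 4)*(w + 1)*(w^2 - 3*w) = w*(w - 4)*(w - 3)*(w + 1)*(w)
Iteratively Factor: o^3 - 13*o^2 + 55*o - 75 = (o - 5)*(o^2 - 8*o + 15) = (o - 5)*(o - 3)*(o - 5)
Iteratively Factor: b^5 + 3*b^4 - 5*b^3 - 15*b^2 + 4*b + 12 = (b + 1)*(b^4 + 2*b^3 - 7*b^2 - 8*b + 12) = (b + 1)*(b + 2)*(b^3 - 7*b + 6) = (b - 1)*(b + 1)*(b + 2)*(b^2 + b - 6) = (b - 1)*(b + 1)*(b + 2)*(b + 3)*(b - 2)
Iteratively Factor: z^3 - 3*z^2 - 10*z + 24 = (z + 3)*(z^2 - 6*z + 8) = (z - 2)*(z + 3)*(z - 4)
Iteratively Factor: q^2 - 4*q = (q)*(q - 4)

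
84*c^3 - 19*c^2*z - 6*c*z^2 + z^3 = (-7*c + z)*(-3*c + z)*(4*c + z)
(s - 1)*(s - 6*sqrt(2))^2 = s^3 - 12*sqrt(2)*s^2 - s^2 + 12*sqrt(2)*s + 72*s - 72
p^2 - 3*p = p*(p - 3)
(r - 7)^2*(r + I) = r^3 - 14*r^2 + I*r^2 + 49*r - 14*I*r + 49*I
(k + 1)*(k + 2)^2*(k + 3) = k^4 + 8*k^3 + 23*k^2 + 28*k + 12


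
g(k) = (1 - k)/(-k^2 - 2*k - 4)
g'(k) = (1 - k)*(2*k + 2)/(-k^2 - 2*k - 4)^2 - 1/(-k^2 - 2*k - 4) = (k^2 + 2*k - 2*(k - 1)*(k + 1) + 4)/(k^2 + 2*k + 4)^2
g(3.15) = 0.11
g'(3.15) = 0.01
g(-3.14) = -0.55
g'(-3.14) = -0.18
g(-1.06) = -0.69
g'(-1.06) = 0.31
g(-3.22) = -0.53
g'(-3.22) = -0.17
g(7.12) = 0.09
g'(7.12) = -0.01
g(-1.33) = -0.75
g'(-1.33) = 0.16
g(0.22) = -0.17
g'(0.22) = 0.32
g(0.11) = -0.21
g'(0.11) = 0.35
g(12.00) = 0.06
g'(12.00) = 0.00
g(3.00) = 0.11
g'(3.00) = 0.01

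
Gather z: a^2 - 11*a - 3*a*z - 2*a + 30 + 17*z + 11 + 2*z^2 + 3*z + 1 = a^2 - 13*a + 2*z^2 + z*(20 - 3*a) + 42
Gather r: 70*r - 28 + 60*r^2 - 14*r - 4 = 60*r^2 + 56*r - 32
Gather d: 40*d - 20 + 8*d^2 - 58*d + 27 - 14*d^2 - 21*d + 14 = -6*d^2 - 39*d + 21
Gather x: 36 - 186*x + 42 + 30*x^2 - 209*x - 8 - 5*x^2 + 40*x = 25*x^2 - 355*x + 70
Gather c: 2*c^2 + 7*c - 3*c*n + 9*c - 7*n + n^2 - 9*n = 2*c^2 + c*(16 - 3*n) + n^2 - 16*n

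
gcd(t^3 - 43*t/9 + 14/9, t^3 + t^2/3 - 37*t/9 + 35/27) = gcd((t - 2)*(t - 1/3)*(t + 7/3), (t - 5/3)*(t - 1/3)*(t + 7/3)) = t^2 + 2*t - 7/9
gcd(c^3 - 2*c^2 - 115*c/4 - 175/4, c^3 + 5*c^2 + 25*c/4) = c^2 + 5*c + 25/4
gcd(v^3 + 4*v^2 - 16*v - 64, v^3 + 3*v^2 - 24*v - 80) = v^2 + 8*v + 16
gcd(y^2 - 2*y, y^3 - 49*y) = y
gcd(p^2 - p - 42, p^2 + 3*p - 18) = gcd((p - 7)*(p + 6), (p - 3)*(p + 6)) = p + 6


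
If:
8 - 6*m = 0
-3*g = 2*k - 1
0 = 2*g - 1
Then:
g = 1/2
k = -1/4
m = 4/3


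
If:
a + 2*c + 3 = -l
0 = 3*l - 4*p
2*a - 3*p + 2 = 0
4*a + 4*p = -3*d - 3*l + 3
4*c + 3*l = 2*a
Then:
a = -23/14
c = -11/28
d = 13/3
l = -4/7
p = -3/7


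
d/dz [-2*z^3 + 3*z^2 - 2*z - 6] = -6*z^2 + 6*z - 2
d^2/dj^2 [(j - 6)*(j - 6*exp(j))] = -6*j*exp(j) + 24*exp(j) + 2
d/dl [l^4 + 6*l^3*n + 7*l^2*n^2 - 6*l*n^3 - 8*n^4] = 4*l^3 + 18*l^2*n + 14*l*n^2 - 6*n^3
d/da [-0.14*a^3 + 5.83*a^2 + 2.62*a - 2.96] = -0.42*a^2 + 11.66*a + 2.62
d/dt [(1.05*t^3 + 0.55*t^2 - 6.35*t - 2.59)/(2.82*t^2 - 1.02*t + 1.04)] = (2.961*t^4 - 2.142*t^3 + 20.622*t^2 + 15.7516*t - 9.2458)/(7.9524*t^4 - 5.7528*t^3 + 6.906*t^2 - 2.1216*t + 1.0816)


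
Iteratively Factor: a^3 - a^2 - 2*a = (a - 2)*(a^2 + a) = (a - 2)*(a + 1)*(a)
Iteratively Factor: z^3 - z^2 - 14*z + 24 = (z + 4)*(z^2 - 5*z + 6) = (z - 2)*(z + 4)*(z - 3)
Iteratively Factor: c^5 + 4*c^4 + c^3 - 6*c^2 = (c)*(c^4 + 4*c^3 + c^2 - 6*c) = c^2*(c^3 + 4*c^2 + c - 6) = c^2*(c + 2)*(c^2 + 2*c - 3) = c^2*(c - 1)*(c + 2)*(c + 3)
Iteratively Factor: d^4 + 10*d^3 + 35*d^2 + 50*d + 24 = (d + 1)*(d^3 + 9*d^2 + 26*d + 24) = (d + 1)*(d + 4)*(d^2 + 5*d + 6) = (d + 1)*(d + 3)*(d + 4)*(d + 2)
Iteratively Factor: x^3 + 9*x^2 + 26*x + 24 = (x + 2)*(x^2 + 7*x + 12) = (x + 2)*(x + 4)*(x + 3)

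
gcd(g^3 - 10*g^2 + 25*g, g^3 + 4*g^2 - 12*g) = g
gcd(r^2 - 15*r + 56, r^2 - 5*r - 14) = r - 7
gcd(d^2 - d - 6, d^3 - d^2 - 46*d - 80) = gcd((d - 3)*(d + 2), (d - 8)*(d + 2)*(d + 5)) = d + 2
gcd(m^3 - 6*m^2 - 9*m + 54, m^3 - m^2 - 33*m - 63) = m + 3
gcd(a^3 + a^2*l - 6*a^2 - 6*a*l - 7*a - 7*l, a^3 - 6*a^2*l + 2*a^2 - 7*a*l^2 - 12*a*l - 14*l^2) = a + l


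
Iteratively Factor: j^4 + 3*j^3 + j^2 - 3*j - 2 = (j + 1)*(j^3 + 2*j^2 - j - 2) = (j - 1)*(j + 1)*(j^2 + 3*j + 2) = (j - 1)*(j + 1)^2*(j + 2)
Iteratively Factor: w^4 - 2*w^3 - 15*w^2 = (w + 3)*(w^3 - 5*w^2) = (w - 5)*(w + 3)*(w^2) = w*(w - 5)*(w + 3)*(w)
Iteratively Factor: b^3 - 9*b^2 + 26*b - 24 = (b - 3)*(b^2 - 6*b + 8) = (b - 3)*(b - 2)*(b - 4)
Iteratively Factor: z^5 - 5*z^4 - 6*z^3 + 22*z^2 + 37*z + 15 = (z - 5)*(z^4 - 6*z^2 - 8*z - 3) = (z - 5)*(z - 3)*(z^3 + 3*z^2 + 3*z + 1) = (z - 5)*(z - 3)*(z + 1)*(z^2 + 2*z + 1) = (z - 5)*(z - 3)*(z + 1)^2*(z + 1)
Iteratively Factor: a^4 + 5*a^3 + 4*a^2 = (a)*(a^3 + 5*a^2 + 4*a) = a*(a + 4)*(a^2 + a) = a*(a + 1)*(a + 4)*(a)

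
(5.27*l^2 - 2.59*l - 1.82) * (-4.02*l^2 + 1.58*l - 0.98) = -21.1854*l^4 + 18.7384*l^3 - 1.9404*l^2 - 0.337400000000001*l + 1.7836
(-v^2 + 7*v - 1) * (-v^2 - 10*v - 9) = v^4 + 3*v^3 - 60*v^2 - 53*v + 9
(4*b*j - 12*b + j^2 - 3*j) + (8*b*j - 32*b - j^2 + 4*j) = 12*b*j - 44*b + j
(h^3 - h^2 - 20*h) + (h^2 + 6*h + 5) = h^3 - 14*h + 5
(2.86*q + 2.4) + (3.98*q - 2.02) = 6.84*q + 0.38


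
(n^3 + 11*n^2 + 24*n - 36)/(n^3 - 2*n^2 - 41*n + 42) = (n + 6)/(n - 7)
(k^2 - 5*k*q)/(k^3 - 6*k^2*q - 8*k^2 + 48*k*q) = (k - 5*q)/(k^2 - 6*k*q - 8*k + 48*q)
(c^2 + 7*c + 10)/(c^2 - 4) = (c + 5)/(c - 2)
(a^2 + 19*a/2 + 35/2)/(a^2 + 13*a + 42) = (a + 5/2)/(a + 6)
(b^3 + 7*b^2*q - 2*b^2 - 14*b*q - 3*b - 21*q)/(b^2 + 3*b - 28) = (b^3 + 7*b^2*q - 2*b^2 - 14*b*q - 3*b - 21*q)/(b^2 + 3*b - 28)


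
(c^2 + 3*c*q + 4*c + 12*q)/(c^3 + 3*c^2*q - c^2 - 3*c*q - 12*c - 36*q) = (c + 4)/(c^2 - c - 12)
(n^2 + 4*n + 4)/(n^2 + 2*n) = (n + 2)/n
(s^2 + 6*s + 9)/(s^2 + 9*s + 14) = (s^2 + 6*s + 9)/(s^2 + 9*s + 14)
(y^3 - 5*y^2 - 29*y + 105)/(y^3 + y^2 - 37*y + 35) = (y^3 - 5*y^2 - 29*y + 105)/(y^3 + y^2 - 37*y + 35)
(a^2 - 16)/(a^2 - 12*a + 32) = (a + 4)/(a - 8)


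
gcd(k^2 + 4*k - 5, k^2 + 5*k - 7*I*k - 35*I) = k + 5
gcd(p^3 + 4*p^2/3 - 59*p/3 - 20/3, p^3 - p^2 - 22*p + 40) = p^2 + p - 20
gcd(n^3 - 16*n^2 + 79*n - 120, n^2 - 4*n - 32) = n - 8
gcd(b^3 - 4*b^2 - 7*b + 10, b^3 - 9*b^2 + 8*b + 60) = b^2 - 3*b - 10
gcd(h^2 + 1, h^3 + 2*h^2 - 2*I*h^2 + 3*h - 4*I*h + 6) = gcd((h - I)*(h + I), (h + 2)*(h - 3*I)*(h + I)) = h + I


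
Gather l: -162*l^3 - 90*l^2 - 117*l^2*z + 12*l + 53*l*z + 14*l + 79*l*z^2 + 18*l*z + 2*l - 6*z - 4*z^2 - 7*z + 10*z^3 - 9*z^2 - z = -162*l^3 + l^2*(-117*z - 90) + l*(79*z^2 + 71*z + 28) + 10*z^3 - 13*z^2 - 14*z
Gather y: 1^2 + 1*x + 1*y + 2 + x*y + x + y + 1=2*x + y*(x + 2) + 4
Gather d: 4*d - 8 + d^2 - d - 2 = d^2 + 3*d - 10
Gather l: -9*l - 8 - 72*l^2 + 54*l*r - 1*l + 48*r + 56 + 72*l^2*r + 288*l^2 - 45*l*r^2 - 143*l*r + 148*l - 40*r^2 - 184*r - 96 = l^2*(72*r + 216) + l*(-45*r^2 - 89*r + 138) - 40*r^2 - 136*r - 48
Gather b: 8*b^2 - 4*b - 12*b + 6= 8*b^2 - 16*b + 6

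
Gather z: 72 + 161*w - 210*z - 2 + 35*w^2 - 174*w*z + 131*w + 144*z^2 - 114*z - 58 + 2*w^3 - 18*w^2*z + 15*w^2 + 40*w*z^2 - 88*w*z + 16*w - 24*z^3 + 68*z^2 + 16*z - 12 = 2*w^3 + 50*w^2 + 308*w - 24*z^3 + z^2*(40*w + 212) + z*(-18*w^2 - 262*w - 308)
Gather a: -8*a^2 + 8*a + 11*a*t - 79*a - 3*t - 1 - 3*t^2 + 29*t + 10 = -8*a^2 + a*(11*t - 71) - 3*t^2 + 26*t + 9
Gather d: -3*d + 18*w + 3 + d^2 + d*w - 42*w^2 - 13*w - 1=d^2 + d*(w - 3) - 42*w^2 + 5*w + 2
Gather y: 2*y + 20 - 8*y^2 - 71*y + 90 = -8*y^2 - 69*y + 110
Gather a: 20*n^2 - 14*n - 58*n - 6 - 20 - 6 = 20*n^2 - 72*n - 32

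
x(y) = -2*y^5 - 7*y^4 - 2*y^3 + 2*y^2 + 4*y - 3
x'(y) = -10*y^4 - 28*y^3 - 6*y^2 + 4*y + 4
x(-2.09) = -38.17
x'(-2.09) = 34.25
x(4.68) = -7993.62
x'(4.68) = -7775.94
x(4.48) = -6553.79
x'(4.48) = -6644.34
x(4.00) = -3923.00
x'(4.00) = -4428.00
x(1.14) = -14.48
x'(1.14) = -57.61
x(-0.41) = -4.34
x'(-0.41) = 3.00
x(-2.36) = -45.74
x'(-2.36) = 18.98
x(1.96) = -163.69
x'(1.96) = -369.62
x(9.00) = -165288.00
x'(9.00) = -86468.00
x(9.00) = -165288.00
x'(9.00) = -86468.00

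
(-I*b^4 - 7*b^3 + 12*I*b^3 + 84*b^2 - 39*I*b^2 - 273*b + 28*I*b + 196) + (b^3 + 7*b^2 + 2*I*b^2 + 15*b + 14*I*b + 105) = -I*b^4 - 6*b^3 + 12*I*b^3 + 91*b^2 - 37*I*b^2 - 258*b + 42*I*b + 301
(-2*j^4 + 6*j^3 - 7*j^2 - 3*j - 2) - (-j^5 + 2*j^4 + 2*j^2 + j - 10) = j^5 - 4*j^4 + 6*j^3 - 9*j^2 - 4*j + 8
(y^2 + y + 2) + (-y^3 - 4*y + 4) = -y^3 + y^2 - 3*y + 6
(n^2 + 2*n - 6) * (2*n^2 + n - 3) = 2*n^4 + 5*n^3 - 13*n^2 - 12*n + 18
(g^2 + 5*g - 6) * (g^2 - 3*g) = g^4 + 2*g^3 - 21*g^2 + 18*g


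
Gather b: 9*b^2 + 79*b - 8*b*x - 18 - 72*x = 9*b^2 + b*(79 - 8*x) - 72*x - 18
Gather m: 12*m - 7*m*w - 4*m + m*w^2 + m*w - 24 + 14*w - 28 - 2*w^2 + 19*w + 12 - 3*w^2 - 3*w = m*(w^2 - 6*w + 8) - 5*w^2 + 30*w - 40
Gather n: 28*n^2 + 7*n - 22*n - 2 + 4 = 28*n^2 - 15*n + 2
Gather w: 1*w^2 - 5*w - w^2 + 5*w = 0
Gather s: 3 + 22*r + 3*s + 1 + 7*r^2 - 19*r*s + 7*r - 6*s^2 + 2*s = 7*r^2 + 29*r - 6*s^2 + s*(5 - 19*r) + 4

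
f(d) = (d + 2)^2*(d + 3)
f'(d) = (d + 2)^2 + (d + 3)*(2*d + 4)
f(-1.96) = 0.00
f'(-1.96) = 0.08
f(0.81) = 30.08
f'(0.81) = 29.31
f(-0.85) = 2.84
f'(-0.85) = 6.27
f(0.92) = 33.42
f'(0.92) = 31.42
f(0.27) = 16.85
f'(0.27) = 20.00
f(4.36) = 297.71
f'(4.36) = 134.07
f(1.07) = 38.36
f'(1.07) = 34.41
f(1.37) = 49.63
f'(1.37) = 40.81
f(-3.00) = 0.00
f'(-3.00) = 1.00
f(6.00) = 576.00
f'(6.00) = 208.00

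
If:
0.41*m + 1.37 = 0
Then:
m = -3.34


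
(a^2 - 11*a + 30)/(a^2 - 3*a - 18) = (a - 5)/(a + 3)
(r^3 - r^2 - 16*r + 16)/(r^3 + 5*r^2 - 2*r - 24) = (r^2 - 5*r + 4)/(r^2 + r - 6)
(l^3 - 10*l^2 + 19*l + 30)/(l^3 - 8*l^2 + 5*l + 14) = (l^2 - 11*l + 30)/(l^2 - 9*l + 14)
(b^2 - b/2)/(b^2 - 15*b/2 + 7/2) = b/(b - 7)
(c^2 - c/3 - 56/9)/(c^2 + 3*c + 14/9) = (3*c - 8)/(3*c + 2)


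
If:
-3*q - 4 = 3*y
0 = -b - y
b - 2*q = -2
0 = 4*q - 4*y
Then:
No Solution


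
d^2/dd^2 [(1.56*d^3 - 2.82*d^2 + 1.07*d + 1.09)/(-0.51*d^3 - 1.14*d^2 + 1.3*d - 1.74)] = (3.280932*d^6 - 7.875522*d^5 + 20.695392*d^4 - 40.09962*d^3 - 5.15934000000001*d^2 - 0.107748000000003*d + 12.875032)/(0.132651*d^9 + 0.889542*d^8 + 0.973998*d^7 - 1.695654*d^6 + 3.587076*d^5 + 5.641992*d^4 - 13.036852*d^3 + 19.176192*d^2 - 11.80764*d + 5.268024)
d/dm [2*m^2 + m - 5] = 4*m + 1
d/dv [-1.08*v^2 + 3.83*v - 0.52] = 3.83 - 2.16*v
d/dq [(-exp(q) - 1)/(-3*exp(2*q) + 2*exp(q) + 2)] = 3*(-exp(q) - 2)*exp(2*q)/(9*exp(4*q) - 12*exp(3*q) - 8*exp(2*q) + 8*exp(q) + 4)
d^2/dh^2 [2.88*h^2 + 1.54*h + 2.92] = 5.76000000000000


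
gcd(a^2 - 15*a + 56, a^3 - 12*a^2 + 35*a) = a - 7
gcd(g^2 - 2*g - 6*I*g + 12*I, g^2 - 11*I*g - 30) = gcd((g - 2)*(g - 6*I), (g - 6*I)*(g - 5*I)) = g - 6*I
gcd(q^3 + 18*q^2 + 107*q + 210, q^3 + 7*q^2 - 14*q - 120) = q^2 + 11*q + 30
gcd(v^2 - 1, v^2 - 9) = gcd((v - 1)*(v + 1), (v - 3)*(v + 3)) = 1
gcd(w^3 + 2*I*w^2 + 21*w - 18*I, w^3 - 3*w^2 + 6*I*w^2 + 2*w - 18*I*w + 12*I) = w + 6*I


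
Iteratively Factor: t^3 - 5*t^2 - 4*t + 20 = (t - 2)*(t^2 - 3*t - 10) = (t - 2)*(t + 2)*(t - 5)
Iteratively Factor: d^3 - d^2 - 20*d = (d)*(d^2 - d - 20) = d*(d + 4)*(d - 5)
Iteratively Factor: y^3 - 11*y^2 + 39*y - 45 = (y - 3)*(y^2 - 8*y + 15) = (y - 5)*(y - 3)*(y - 3)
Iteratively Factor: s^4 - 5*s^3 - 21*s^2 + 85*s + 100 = (s + 1)*(s^3 - 6*s^2 - 15*s + 100) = (s + 1)*(s + 4)*(s^2 - 10*s + 25) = (s - 5)*(s + 1)*(s + 4)*(s - 5)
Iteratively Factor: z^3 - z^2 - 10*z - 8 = (z + 1)*(z^2 - 2*z - 8) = (z + 1)*(z + 2)*(z - 4)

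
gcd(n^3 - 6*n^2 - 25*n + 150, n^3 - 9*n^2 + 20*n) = n - 5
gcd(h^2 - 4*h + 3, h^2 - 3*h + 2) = h - 1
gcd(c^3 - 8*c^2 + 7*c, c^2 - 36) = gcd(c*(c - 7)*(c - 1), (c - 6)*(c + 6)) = 1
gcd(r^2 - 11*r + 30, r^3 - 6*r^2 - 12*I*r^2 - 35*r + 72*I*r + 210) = r - 6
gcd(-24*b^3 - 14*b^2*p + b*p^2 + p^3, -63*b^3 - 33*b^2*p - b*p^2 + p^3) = 3*b + p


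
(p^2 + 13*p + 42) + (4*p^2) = 5*p^2 + 13*p + 42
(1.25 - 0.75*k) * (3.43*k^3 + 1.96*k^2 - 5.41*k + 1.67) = -2.5725*k^4 + 2.8175*k^3 + 6.5075*k^2 - 8.015*k + 2.0875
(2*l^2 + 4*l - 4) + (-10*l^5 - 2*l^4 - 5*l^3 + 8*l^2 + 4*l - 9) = -10*l^5 - 2*l^4 - 5*l^3 + 10*l^2 + 8*l - 13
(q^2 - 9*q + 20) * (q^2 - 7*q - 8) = q^4 - 16*q^3 + 75*q^2 - 68*q - 160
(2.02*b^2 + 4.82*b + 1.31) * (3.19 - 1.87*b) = -3.7774*b^3 - 2.5696*b^2 + 12.9261*b + 4.1789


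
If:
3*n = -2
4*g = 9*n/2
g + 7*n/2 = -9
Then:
No Solution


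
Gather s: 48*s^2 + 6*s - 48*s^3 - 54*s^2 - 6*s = -48*s^3 - 6*s^2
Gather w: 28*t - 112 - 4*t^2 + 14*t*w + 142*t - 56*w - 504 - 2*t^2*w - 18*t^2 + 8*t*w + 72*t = -22*t^2 + 242*t + w*(-2*t^2 + 22*t - 56) - 616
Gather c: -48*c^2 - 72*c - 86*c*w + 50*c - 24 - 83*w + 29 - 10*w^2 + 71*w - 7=-48*c^2 + c*(-86*w - 22) - 10*w^2 - 12*w - 2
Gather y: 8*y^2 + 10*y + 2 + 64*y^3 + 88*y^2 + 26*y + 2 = 64*y^3 + 96*y^2 + 36*y + 4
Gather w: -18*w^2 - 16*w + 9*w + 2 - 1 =-18*w^2 - 7*w + 1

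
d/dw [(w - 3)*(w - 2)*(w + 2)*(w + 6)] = 4*w^3 + 9*w^2 - 44*w - 12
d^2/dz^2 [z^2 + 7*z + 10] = 2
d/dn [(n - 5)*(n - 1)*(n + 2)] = 3*n^2 - 8*n - 7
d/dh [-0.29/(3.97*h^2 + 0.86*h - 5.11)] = (2.3026*h + 0.2494)/(3.97*h^2 + 0.86*h - 5.11)^2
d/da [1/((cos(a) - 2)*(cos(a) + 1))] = (-sin(a) + sin(2*a))/((cos(a) - 2)^2*(cos(a) + 1)^2)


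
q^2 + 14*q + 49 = (q + 7)^2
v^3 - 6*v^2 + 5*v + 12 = (v - 4)*(v - 3)*(v + 1)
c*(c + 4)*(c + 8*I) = c^3 + 4*c^2 + 8*I*c^2 + 32*I*c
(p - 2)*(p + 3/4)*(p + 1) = p^3 - p^2/4 - 11*p/4 - 3/2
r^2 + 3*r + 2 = (r + 1)*(r + 2)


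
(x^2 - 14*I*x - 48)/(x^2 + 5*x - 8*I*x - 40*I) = (x - 6*I)/(x + 5)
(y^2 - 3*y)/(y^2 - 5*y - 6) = y*(3 - y)/(-y^2 + 5*y + 6)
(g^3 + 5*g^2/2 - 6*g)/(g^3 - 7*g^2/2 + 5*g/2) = (2*g^2 + 5*g - 12)/(2*g^2 - 7*g + 5)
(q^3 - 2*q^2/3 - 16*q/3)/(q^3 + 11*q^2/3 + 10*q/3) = (3*q - 8)/(3*q + 5)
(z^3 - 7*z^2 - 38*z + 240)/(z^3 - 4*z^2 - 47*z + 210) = (z^2 - 2*z - 48)/(z^2 + z - 42)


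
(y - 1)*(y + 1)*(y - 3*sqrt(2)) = y^3 - 3*sqrt(2)*y^2 - y + 3*sqrt(2)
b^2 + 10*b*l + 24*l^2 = (b + 4*l)*(b + 6*l)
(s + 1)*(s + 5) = s^2 + 6*s + 5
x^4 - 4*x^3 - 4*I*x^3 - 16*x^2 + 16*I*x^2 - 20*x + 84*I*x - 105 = (x - 7)*(x + 3)*(x - 5*I)*(x + I)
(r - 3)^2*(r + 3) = r^3 - 3*r^2 - 9*r + 27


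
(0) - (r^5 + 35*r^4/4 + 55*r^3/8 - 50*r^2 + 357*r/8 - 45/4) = -r^5 - 35*r^4/4 - 55*r^3/8 + 50*r^2 - 357*r/8 + 45/4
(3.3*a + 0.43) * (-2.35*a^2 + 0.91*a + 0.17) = -7.755*a^3 + 1.9925*a^2 + 0.9523*a + 0.0731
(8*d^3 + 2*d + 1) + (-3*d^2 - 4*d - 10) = 8*d^3 - 3*d^2 - 2*d - 9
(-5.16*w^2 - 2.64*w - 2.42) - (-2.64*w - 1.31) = -5.16*w^2 - 1.11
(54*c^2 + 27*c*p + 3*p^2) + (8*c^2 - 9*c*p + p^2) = 62*c^2 + 18*c*p + 4*p^2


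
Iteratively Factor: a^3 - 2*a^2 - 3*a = (a + 1)*(a^2 - 3*a) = a*(a + 1)*(a - 3)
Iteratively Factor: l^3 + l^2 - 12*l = (l + 4)*(l^2 - 3*l) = (l - 3)*(l + 4)*(l)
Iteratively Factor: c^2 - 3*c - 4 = (c + 1)*(c - 4)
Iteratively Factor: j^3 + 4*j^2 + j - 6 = (j - 1)*(j^2 + 5*j + 6) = (j - 1)*(j + 2)*(j + 3)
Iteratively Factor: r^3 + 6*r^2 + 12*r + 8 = (r + 2)*(r^2 + 4*r + 4) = (r + 2)^2*(r + 2)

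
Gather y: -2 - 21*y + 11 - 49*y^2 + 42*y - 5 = -49*y^2 + 21*y + 4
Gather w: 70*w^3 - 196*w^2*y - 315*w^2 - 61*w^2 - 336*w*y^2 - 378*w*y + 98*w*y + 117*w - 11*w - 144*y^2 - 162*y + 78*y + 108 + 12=70*w^3 + w^2*(-196*y - 376) + w*(-336*y^2 - 280*y + 106) - 144*y^2 - 84*y + 120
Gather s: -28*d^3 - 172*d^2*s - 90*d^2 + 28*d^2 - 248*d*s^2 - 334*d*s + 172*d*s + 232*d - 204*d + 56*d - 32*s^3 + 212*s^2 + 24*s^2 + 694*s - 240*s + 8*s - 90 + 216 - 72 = -28*d^3 - 62*d^2 + 84*d - 32*s^3 + s^2*(236 - 248*d) + s*(-172*d^2 - 162*d + 462) + 54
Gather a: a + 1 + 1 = a + 2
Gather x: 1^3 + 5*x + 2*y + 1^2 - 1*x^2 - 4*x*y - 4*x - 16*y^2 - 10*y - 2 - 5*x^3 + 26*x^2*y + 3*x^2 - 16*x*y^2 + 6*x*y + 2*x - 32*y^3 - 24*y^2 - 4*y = -5*x^3 + x^2*(26*y + 2) + x*(-16*y^2 + 2*y + 3) - 32*y^3 - 40*y^2 - 12*y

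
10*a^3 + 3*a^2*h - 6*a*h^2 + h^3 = (-5*a + h)*(-2*a + h)*(a + h)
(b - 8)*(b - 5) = b^2 - 13*b + 40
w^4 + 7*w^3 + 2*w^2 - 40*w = w*(w - 2)*(w + 4)*(w + 5)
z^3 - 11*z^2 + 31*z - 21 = (z - 7)*(z - 3)*(z - 1)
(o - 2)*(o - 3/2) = o^2 - 7*o/2 + 3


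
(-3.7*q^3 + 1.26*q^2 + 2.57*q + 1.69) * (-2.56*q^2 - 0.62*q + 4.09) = 9.472*q^5 - 0.9316*q^4 - 22.4934*q^3 - 0.7664*q^2 + 9.4635*q + 6.9121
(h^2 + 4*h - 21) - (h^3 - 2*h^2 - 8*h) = -h^3 + 3*h^2 + 12*h - 21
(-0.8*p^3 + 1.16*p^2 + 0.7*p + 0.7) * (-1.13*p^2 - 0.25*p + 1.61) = 0.904*p^5 - 1.1108*p^4 - 2.369*p^3 + 0.9016*p^2 + 0.952*p + 1.127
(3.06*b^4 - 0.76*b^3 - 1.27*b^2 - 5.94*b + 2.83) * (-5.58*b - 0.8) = -17.0748*b^5 + 1.7928*b^4 + 7.6946*b^3 + 34.1612*b^2 - 11.0394*b - 2.264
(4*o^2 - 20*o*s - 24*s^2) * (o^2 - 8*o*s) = 4*o^4 - 52*o^3*s + 136*o^2*s^2 + 192*o*s^3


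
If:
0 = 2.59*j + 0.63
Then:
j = -0.24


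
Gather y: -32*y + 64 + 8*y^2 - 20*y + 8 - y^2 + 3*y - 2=7*y^2 - 49*y + 70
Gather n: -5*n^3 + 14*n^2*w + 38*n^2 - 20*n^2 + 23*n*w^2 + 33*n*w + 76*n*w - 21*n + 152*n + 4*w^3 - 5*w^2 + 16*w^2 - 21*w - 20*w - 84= -5*n^3 + n^2*(14*w + 18) + n*(23*w^2 + 109*w + 131) + 4*w^3 + 11*w^2 - 41*w - 84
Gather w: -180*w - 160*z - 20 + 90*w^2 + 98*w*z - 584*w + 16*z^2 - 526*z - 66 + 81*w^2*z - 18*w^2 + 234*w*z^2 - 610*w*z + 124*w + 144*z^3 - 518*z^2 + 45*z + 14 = w^2*(81*z + 72) + w*(234*z^2 - 512*z - 640) + 144*z^3 - 502*z^2 - 641*z - 72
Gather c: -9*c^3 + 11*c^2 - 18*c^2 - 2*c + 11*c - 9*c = -9*c^3 - 7*c^2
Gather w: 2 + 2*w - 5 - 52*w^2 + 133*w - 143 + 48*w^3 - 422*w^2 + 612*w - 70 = 48*w^3 - 474*w^2 + 747*w - 216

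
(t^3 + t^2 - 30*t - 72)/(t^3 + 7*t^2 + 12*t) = (t - 6)/t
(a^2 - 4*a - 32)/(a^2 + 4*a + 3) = (a^2 - 4*a - 32)/(a^2 + 4*a + 3)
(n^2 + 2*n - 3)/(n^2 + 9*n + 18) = (n - 1)/(n + 6)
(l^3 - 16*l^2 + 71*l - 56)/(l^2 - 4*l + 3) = (l^2 - 15*l + 56)/(l - 3)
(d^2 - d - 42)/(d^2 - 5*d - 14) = (d + 6)/(d + 2)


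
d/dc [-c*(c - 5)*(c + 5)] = 25 - 3*c^2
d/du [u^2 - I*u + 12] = 2*u - I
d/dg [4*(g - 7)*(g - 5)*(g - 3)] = 12*g^2 - 120*g + 284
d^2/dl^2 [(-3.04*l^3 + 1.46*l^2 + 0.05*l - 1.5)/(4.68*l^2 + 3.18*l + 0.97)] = (-1.56319401867222e-13*l^4 - 75.148992*l^3 - 293.1516*l^2 - 152.465496*l - 14.279432)/(102.503232*l^6 + 208.948896*l^5 + 205.71408*l^4 + 118.773*l^3 + 42.63732*l^2 + 8.976186*l + 0.912673)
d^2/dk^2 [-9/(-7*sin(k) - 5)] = 63*(-7*sin(k)^2 + 5*sin(k) + 14)/(7*sin(k) + 5)^3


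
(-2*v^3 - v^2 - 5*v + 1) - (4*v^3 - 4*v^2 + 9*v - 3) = -6*v^3 + 3*v^2 - 14*v + 4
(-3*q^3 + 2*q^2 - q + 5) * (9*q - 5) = -27*q^4 + 33*q^3 - 19*q^2 + 50*q - 25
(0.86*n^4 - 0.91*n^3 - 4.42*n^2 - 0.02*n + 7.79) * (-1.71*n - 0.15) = -1.4706*n^5 + 1.4271*n^4 + 7.6947*n^3 + 0.6972*n^2 - 13.3179*n - 1.1685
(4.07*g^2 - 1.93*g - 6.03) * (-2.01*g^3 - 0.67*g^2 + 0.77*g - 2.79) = -8.1807*g^5 + 1.1524*g^4 + 16.5473*g^3 - 8.8013*g^2 + 0.741599999999999*g + 16.8237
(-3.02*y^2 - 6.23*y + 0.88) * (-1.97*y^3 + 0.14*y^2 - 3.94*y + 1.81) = 5.9494*y^5 + 11.8503*y^4 + 9.293*y^3 + 19.2032*y^2 - 14.7435*y + 1.5928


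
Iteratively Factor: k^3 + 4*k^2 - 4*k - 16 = (k - 2)*(k^2 + 6*k + 8) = (k - 2)*(k + 2)*(k + 4)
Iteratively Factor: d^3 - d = (d - 1)*(d^2 + d) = d*(d - 1)*(d + 1)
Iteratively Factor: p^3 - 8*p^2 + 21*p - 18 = (p - 3)*(p^2 - 5*p + 6) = (p - 3)*(p - 2)*(p - 3)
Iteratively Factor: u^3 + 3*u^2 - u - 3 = (u + 3)*(u^2 - 1) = (u + 1)*(u + 3)*(u - 1)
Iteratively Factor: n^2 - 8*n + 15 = (n - 5)*(n - 3)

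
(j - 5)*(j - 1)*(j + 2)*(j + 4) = j^4 - 23*j^2 - 18*j + 40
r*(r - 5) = r^2 - 5*r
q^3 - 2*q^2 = q^2*(q - 2)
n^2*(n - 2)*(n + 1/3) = n^4 - 5*n^3/3 - 2*n^2/3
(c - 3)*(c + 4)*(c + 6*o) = c^3 + 6*c^2*o + c^2 + 6*c*o - 12*c - 72*o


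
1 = 1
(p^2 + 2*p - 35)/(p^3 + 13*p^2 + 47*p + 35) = (p - 5)/(p^2 + 6*p + 5)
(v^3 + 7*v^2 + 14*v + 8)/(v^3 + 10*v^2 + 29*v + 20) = (v + 2)/(v + 5)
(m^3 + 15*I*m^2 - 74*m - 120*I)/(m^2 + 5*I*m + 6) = (m^2 + 9*I*m - 20)/(m - I)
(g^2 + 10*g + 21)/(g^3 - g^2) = (g^2 + 10*g + 21)/(g^2*(g - 1))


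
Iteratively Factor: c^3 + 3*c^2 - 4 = (c - 1)*(c^2 + 4*c + 4) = (c - 1)*(c + 2)*(c + 2)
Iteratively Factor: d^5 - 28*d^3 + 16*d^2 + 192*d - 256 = (d - 4)*(d^4 + 4*d^3 - 12*d^2 - 32*d + 64) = (d - 4)*(d - 2)*(d^3 + 6*d^2 - 32) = (d - 4)*(d - 2)*(d + 4)*(d^2 + 2*d - 8) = (d - 4)*(d - 2)^2*(d + 4)*(d + 4)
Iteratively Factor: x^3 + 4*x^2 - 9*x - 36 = (x + 4)*(x^2 - 9) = (x + 3)*(x + 4)*(x - 3)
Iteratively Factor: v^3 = (v)*(v^2) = v^2*(v)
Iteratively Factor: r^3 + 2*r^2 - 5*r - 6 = (r + 1)*(r^2 + r - 6) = (r + 1)*(r + 3)*(r - 2)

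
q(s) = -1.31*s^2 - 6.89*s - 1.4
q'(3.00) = -14.75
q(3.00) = -33.86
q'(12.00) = -38.33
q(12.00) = -272.72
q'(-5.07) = 6.39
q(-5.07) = -0.14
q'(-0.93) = -4.45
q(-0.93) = 3.87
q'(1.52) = -10.87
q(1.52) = -14.90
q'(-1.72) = -2.38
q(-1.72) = 6.58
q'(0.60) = -8.46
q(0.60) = -6.01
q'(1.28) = -10.24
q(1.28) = -12.37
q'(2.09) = -12.37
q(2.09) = -21.52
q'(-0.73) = -4.98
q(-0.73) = 2.93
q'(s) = -2.62*s - 6.89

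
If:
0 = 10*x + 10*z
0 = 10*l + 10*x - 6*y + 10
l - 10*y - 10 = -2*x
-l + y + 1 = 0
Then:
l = -16/49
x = -72/49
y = -65/49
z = 72/49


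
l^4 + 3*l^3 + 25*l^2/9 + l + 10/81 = (l + 1/3)^2*(l + 2/3)*(l + 5/3)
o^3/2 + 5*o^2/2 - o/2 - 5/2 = (o/2 + 1/2)*(o - 1)*(o + 5)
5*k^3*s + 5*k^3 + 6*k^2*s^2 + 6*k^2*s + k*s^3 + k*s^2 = (k + s)*(5*k + s)*(k*s + k)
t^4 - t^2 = t^2*(t - 1)*(t + 1)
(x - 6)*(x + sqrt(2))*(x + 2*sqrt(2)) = x^3 - 6*x^2 + 3*sqrt(2)*x^2 - 18*sqrt(2)*x + 4*x - 24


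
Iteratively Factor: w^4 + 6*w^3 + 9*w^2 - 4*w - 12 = (w + 2)*(w^3 + 4*w^2 + w - 6) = (w - 1)*(w + 2)*(w^2 + 5*w + 6) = (w - 1)*(w + 2)*(w + 3)*(w + 2)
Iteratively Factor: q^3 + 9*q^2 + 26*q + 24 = (q + 3)*(q^2 + 6*q + 8) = (q + 3)*(q + 4)*(q + 2)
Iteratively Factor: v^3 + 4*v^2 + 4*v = (v)*(v^2 + 4*v + 4) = v*(v + 2)*(v + 2)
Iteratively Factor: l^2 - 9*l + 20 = (l - 4)*(l - 5)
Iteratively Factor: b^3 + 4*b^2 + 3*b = (b + 3)*(b^2 + b) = b*(b + 3)*(b + 1)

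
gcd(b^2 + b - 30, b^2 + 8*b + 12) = b + 6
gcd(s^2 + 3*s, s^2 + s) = s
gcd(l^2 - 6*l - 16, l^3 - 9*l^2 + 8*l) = l - 8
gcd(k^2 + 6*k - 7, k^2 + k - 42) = k + 7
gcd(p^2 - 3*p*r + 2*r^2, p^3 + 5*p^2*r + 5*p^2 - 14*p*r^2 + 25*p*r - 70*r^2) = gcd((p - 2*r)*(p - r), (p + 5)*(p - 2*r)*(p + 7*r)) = p - 2*r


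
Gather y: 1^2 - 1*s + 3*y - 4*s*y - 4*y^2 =-s - 4*y^2 + y*(3 - 4*s) + 1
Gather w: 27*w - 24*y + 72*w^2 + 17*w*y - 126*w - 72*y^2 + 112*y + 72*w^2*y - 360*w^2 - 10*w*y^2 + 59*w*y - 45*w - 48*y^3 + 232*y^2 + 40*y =w^2*(72*y - 288) + w*(-10*y^2 + 76*y - 144) - 48*y^3 + 160*y^2 + 128*y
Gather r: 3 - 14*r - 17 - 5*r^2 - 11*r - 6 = -5*r^2 - 25*r - 20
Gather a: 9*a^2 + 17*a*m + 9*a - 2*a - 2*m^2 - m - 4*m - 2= 9*a^2 + a*(17*m + 7) - 2*m^2 - 5*m - 2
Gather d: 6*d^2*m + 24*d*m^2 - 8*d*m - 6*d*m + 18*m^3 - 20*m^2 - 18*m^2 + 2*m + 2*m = 6*d^2*m + d*(24*m^2 - 14*m) + 18*m^3 - 38*m^2 + 4*m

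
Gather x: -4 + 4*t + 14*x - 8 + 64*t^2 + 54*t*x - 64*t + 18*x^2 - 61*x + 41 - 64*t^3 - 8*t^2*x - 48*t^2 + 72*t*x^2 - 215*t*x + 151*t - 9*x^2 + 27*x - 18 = -64*t^3 + 16*t^2 + 91*t + x^2*(72*t + 9) + x*(-8*t^2 - 161*t - 20) + 11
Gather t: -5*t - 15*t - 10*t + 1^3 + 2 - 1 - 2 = -30*t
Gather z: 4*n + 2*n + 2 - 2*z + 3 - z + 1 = 6*n - 3*z + 6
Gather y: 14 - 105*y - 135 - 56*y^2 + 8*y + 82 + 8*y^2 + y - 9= -48*y^2 - 96*y - 48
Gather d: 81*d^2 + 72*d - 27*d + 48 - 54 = 81*d^2 + 45*d - 6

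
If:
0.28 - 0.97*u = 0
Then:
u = 0.29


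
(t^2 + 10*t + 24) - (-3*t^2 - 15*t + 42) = 4*t^2 + 25*t - 18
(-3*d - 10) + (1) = -3*d - 9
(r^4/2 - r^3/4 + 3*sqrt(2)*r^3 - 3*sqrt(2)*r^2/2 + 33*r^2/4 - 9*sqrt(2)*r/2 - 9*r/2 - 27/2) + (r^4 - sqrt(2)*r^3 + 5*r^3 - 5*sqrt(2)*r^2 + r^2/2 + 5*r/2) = 3*r^4/2 + 2*sqrt(2)*r^3 + 19*r^3/4 - 13*sqrt(2)*r^2/2 + 35*r^2/4 - 9*sqrt(2)*r/2 - 2*r - 27/2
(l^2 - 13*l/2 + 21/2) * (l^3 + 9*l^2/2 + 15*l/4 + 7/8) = l^5 - 2*l^4 - 15*l^3 + 95*l^2/4 + 539*l/16 + 147/16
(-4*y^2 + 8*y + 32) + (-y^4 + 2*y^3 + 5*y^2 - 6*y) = -y^4 + 2*y^3 + y^2 + 2*y + 32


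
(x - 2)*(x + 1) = x^2 - x - 2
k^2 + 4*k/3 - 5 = (k - 5/3)*(k + 3)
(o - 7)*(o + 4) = o^2 - 3*o - 28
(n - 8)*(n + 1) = n^2 - 7*n - 8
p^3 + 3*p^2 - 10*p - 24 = (p - 3)*(p + 2)*(p + 4)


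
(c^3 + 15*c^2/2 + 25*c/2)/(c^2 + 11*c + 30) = c*(2*c + 5)/(2*(c + 6))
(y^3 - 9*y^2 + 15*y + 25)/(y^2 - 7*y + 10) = (y^2 - 4*y - 5)/(y - 2)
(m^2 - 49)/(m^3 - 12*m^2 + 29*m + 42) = (m + 7)/(m^2 - 5*m - 6)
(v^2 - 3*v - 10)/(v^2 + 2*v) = (v - 5)/v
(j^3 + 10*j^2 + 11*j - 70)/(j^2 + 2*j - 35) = (j^2 + 3*j - 10)/(j - 5)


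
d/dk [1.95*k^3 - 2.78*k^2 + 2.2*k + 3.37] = 5.85*k^2 - 5.56*k + 2.2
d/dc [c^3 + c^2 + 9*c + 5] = 3*c^2 + 2*c + 9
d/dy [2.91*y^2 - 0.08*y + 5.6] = 5.82*y - 0.08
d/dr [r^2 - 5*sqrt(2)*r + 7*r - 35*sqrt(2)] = 2*r - 5*sqrt(2) + 7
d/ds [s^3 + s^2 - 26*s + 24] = 3*s^2 + 2*s - 26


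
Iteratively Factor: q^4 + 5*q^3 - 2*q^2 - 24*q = (q + 4)*(q^3 + q^2 - 6*q) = (q - 2)*(q + 4)*(q^2 + 3*q) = q*(q - 2)*(q + 4)*(q + 3)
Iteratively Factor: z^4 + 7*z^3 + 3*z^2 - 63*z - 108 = (z - 3)*(z^3 + 10*z^2 + 33*z + 36) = (z - 3)*(z + 3)*(z^2 + 7*z + 12) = (z - 3)*(z + 3)*(z + 4)*(z + 3)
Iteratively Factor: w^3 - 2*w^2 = (w)*(w^2 - 2*w) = w^2*(w - 2)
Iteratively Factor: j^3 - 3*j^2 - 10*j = (j - 5)*(j^2 + 2*j) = j*(j - 5)*(j + 2)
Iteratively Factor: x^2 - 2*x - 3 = (x + 1)*(x - 3)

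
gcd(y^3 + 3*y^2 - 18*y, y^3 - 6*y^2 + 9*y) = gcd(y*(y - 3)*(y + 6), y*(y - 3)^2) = y^2 - 3*y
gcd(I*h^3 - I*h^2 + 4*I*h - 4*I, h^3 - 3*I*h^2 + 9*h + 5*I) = 1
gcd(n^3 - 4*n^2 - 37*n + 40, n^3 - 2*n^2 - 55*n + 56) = n^2 - 9*n + 8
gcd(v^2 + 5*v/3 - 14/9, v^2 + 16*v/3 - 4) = v - 2/3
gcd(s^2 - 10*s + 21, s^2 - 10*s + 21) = s^2 - 10*s + 21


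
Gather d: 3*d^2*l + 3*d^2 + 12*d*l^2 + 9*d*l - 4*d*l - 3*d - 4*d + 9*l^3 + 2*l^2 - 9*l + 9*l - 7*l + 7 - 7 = d^2*(3*l + 3) + d*(12*l^2 + 5*l - 7) + 9*l^3 + 2*l^2 - 7*l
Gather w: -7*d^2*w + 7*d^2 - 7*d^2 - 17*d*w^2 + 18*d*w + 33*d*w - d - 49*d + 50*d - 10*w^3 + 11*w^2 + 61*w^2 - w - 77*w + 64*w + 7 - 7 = -10*w^3 + w^2*(72 - 17*d) + w*(-7*d^2 + 51*d - 14)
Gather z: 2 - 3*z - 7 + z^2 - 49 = z^2 - 3*z - 54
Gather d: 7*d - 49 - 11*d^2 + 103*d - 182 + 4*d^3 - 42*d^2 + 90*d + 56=4*d^3 - 53*d^2 + 200*d - 175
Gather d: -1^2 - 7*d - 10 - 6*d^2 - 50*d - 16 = -6*d^2 - 57*d - 27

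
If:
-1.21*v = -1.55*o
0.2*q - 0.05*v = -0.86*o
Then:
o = 0.780645161290323*v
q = -3.10677419354839*v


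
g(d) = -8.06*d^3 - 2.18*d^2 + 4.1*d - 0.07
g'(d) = -24.18*d^2 - 4.36*d + 4.1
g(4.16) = -600.99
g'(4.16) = -432.49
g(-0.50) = -1.66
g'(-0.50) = 0.24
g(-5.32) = 1130.00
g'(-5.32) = -657.06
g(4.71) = -871.29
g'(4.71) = -552.85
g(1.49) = -25.46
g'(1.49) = -56.08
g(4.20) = -618.45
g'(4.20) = -440.75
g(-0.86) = -0.08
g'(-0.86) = -10.03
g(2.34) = -105.68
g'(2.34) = -138.50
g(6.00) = -1794.91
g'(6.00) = -892.54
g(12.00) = -14192.47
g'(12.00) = -3530.14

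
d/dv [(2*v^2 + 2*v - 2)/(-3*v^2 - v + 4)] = 2*(2*v^2 + 2*v + 3)/(9*v^4 + 6*v^3 - 23*v^2 - 8*v + 16)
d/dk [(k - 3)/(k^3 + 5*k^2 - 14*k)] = (k*(k^2 + 5*k - 14) - (k - 3)*(3*k^2 + 10*k - 14))/(k^2*(k^2 + 5*k - 14)^2)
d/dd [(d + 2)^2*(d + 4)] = (d + 2)*(3*d + 10)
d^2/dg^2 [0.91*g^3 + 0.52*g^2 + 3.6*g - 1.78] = 5.46*g + 1.04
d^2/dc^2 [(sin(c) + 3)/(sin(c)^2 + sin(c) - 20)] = (-sin(c)^5 - 11*sin(c)^4 - 127*sin(c)^3 - 245*sin(c)^2 - 322*sin(c) + 166)/(sin(c)^2 + sin(c) - 20)^3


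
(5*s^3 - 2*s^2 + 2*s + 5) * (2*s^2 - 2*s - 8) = 10*s^5 - 14*s^4 - 32*s^3 + 22*s^2 - 26*s - 40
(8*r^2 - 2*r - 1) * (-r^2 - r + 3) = -8*r^4 - 6*r^3 + 27*r^2 - 5*r - 3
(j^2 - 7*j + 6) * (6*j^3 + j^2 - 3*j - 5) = 6*j^5 - 41*j^4 + 26*j^3 + 22*j^2 + 17*j - 30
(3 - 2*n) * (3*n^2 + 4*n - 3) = -6*n^3 + n^2 + 18*n - 9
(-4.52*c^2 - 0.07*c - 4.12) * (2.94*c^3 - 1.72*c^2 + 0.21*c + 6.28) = -13.2888*c^5 + 7.5686*c^4 - 12.9416*c^3 - 21.3139*c^2 - 1.3048*c - 25.8736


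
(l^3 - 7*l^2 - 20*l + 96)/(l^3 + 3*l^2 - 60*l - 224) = (l - 3)/(l + 7)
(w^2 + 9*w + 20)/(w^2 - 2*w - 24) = (w + 5)/(w - 6)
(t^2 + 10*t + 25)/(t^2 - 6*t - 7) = (t^2 + 10*t + 25)/(t^2 - 6*t - 7)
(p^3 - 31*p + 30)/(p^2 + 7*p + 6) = (p^2 - 6*p + 5)/(p + 1)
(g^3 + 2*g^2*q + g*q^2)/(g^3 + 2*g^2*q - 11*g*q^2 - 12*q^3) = g*(-g - q)/(-g^2 - g*q + 12*q^2)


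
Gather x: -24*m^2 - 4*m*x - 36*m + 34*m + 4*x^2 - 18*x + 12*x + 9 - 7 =-24*m^2 - 2*m + 4*x^2 + x*(-4*m - 6) + 2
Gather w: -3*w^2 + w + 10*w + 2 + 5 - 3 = -3*w^2 + 11*w + 4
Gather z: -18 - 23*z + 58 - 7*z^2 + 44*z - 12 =-7*z^2 + 21*z + 28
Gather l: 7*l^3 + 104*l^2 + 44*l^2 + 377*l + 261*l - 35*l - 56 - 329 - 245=7*l^3 + 148*l^2 + 603*l - 630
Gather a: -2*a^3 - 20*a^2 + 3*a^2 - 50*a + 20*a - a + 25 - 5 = -2*a^3 - 17*a^2 - 31*a + 20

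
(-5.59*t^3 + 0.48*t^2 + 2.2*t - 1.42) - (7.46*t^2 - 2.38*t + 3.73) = -5.59*t^3 - 6.98*t^2 + 4.58*t - 5.15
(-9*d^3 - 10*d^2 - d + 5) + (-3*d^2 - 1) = -9*d^3 - 13*d^2 - d + 4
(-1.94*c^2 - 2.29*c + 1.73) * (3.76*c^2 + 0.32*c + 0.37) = -7.2944*c^4 - 9.2312*c^3 + 5.0542*c^2 - 0.2937*c + 0.6401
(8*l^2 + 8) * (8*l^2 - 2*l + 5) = 64*l^4 - 16*l^3 + 104*l^2 - 16*l + 40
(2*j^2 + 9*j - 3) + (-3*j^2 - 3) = -j^2 + 9*j - 6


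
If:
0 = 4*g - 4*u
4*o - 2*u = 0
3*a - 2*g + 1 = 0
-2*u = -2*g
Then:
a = 2*u/3 - 1/3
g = u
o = u/2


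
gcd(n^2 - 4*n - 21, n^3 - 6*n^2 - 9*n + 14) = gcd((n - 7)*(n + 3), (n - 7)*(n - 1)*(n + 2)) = n - 7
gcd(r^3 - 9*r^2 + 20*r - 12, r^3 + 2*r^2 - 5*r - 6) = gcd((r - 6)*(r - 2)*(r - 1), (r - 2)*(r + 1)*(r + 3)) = r - 2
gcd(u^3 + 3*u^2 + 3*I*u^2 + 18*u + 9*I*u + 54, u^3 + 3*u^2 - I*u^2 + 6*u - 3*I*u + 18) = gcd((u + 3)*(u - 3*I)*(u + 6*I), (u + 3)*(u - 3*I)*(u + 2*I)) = u^2 + u*(3 - 3*I) - 9*I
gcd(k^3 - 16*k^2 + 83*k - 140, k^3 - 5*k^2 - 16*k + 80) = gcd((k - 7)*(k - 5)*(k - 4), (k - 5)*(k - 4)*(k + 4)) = k^2 - 9*k + 20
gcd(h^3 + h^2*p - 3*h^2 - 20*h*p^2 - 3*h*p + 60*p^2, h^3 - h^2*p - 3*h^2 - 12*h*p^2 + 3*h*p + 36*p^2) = -h^2 + 4*h*p + 3*h - 12*p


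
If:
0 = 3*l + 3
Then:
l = -1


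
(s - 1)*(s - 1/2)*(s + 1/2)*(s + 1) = s^4 - 5*s^2/4 + 1/4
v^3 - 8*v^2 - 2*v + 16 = (v - 8)*(v - sqrt(2))*(v + sqrt(2))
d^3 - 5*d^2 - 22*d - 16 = (d - 8)*(d + 1)*(d + 2)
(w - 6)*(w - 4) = w^2 - 10*w + 24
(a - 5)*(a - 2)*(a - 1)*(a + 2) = a^4 - 6*a^3 + a^2 + 24*a - 20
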